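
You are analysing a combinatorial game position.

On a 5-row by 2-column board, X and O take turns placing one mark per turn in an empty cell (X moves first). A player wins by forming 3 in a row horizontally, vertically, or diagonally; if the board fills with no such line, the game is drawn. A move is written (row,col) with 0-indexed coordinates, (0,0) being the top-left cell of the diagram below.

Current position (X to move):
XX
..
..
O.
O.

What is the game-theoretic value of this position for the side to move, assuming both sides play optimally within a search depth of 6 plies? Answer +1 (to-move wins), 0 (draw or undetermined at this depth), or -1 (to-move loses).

value(XX/../../O./O., X) = 0

ply 1, X at XX/../../O./O. | (1,0)=-1→XX/X./../O./O.; (1,1)=-1→XX/.X/../O./O.; (2,0)=+0→XX/../X./O./O.*; (2,1)=-1→XX/../.X/O./O.; (3,1)=-1→XX/../../OX/O.; (4,1)=-1→XX/../../O./OX
ply 2, O at XX/../X./O./O. | (1,0)=+0→XX/O./X./O./O.*; (1,1)=-1→XX/.O/X./O./O.; (2,1)=-1→XX/../XO/O./O.; (3,1)=-1→XX/../X./OO/O.; (4,1)=-1→XX/../X./O./OO
ply 3, X at XX/O./X./O./O. | (1,1)=+0→XX/OX/X./O./O.*; (2,1)=+0→XX/O./XX/O./O.; (3,1)=+0→XX/O./X./OX/O.; (4,1)=+0→XX/O./X./O./OX
ply 4, O at XX/OX/X./O./O. | (2,1)=+0→XX/OX/XO/O./O.*; (3,1)=-1→XX/OX/X./OO/O.; (4,1)=-1→XX/OX/X./O./OO
ply 5, X at XX/OX/XO/O./O. | (3,1)=+0→XX/OX/XO/OX/O.*; (4,1)=+0→XX/OX/XO/O./OX
ply 6, O at XX/OX/XO/OX/O. | (4,1)=+0→XX/OX/XO/OX/OO*
ply 7: XX/OX/XO/OX/OO is terminal +0 (X); from XX/../../O./O. depth 6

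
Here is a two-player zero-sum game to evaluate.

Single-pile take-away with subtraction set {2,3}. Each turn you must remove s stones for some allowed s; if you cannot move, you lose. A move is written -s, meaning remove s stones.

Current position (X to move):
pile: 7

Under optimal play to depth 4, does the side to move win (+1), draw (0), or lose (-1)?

value(7, X) = +1

p1 X@[7]: -2[5]+1* -3[4]-1
p2 O@[5]: -2[3]-1* -3[2]-1
p3 X@[3]: -2[1]+1* -3[0]+1
p4 O@[1] terminal -1; root [7] d4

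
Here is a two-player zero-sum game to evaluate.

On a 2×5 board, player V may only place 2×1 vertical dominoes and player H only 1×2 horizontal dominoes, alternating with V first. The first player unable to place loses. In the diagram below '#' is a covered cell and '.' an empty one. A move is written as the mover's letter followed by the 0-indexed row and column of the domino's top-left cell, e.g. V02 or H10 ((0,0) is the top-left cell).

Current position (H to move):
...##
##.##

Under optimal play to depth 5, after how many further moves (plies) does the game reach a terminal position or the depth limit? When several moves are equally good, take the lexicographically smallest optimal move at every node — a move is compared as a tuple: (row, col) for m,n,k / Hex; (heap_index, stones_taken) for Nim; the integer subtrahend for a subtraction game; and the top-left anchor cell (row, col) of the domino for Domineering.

PV length from [...##/##.##]: 1 ply

[...##/##.##] H move#1: H00:-1/##.##/##.##, H01:+1/.####/##.##*
[.####/##.##] end (terminal -1, V#2); searched ...##/##.## to 5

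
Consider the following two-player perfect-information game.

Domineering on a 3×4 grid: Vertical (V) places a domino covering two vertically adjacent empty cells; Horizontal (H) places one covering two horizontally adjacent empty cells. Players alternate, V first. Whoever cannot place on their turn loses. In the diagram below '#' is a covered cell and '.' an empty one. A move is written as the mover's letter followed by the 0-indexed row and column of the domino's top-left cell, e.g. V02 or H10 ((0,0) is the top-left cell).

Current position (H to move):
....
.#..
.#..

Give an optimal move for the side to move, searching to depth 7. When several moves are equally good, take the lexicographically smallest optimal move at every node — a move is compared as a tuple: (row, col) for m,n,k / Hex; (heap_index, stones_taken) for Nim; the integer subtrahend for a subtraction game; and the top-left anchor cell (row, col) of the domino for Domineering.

ply 1, H at ..../.#../.#.. | H00=-1→##../.#../.#..; H01=-1→.##./.#../.#..; H02=-1→..##/.#../.#..; H12=+1→..../.###/.#..*; H22=-1→..../.#../.###
ply 2, V at ..../.###/.#.. | V00=-1→#.../####/.#..*; V10=-1→..../####/##..
ply 3, H at #.../####/.#.. | H01=+1→###./####/.#..*; H02=+1→#.##/####/.#..; H22=+1→#.../####/.###
ply 4: ###./####/.#.. is terminal -1 (V); from ..../.#../.#.. depth 7

H's best at [..../.#../.#..]: H12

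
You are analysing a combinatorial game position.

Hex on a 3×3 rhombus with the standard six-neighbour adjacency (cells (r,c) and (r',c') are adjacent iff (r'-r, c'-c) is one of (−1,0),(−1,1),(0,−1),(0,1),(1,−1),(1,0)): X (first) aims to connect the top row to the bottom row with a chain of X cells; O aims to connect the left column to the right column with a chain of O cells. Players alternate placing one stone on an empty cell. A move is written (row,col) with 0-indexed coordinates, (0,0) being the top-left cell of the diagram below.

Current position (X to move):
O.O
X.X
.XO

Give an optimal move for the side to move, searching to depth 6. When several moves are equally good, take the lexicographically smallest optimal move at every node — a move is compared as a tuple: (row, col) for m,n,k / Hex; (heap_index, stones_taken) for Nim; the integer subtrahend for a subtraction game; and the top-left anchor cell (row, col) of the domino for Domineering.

ply 1, X at O.O/X.X/.XO | (0,1)=+1→OXO/X.X/.XO*; (1,1)=-1→O.O/XXX/.XO; (2,0)=-1→O.O/X.X/XXO
ply 2, O at OXO/X.X/.XO | (1,1)=-1→OXO/XOX/.XO*; (2,0)=-1→OXO/X.X/OXO
ply 3, X at OXO/XOX/.XO | (2,0)=+1→OXO/XOX/XXO*
ply 4: OXO/XOX/XXO is terminal -1 (O); from O.O/X.X/.XO depth 6

X's best at [O.O/X.X/.XO]: (0,1)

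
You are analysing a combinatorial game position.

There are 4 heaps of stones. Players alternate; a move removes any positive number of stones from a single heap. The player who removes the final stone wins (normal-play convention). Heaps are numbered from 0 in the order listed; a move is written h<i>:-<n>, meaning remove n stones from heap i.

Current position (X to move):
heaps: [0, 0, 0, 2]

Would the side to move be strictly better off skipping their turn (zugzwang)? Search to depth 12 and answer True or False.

p1 X@[(0,0,0,2)]: h3:-1[(0,0,0,1)]-1 h3:-2[(0,0,0,0)]+1*
p2 O@[(0,0,0,0)] terminal -1; root [(0,0,0,2)] d12
pass branch (O moves first from the same position):
  | p1 O@[(0,0,0,2)]: h3:-1[(0,0,0,1)]-1 h3:-2[(0,0,0,0)]+1*
  | p2 X@[(0,0,0,0)] terminal -1; root [(0,0,0,2)] d12
X moving scores +1; X passing scores -1

zugzwang((0,0,0,2), X) = False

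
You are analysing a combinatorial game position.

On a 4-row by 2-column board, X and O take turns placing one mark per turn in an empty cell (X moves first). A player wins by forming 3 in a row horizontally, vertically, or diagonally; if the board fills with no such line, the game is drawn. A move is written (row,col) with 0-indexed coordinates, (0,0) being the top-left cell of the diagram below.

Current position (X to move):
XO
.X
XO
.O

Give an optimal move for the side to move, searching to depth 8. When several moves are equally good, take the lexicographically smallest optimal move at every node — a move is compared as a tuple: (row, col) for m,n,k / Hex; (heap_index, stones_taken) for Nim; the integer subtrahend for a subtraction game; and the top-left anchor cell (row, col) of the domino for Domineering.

p1 X@[XO/.X/XO/.O]: (1,0)[XO/XX/XO/.O]+1* (3,0)[XO/.X/XO/XO]+0
p2 O@[XO/XX/XO/.O] terminal -1; root [XO/.X/XO/.O] d8

X's best at [XO/.X/XO/.O]: (1,0)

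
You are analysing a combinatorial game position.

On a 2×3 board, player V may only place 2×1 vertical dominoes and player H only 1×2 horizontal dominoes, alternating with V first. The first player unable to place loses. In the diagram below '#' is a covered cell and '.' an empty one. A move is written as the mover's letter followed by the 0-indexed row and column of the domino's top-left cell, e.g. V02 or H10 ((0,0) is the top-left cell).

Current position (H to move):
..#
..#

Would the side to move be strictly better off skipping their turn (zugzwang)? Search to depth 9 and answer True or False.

zugzwang(..#/..#, H) = False

[..#/..#] H move#1: H00:+1/###/..#*, H10:+1/..#/###
[###/..#] end (terminal -1, V#2); searched ..#/..# to 9
pass branch (V moves first from the same position):
  | [..#/..#] V move#1: V00:+1/#.#/#.#*, V01:+1/.##/.##
  | [#.#/#.#] end (terminal -1, H#2); searched ..#/..# to 9
H moving scores +1; H passing scores -1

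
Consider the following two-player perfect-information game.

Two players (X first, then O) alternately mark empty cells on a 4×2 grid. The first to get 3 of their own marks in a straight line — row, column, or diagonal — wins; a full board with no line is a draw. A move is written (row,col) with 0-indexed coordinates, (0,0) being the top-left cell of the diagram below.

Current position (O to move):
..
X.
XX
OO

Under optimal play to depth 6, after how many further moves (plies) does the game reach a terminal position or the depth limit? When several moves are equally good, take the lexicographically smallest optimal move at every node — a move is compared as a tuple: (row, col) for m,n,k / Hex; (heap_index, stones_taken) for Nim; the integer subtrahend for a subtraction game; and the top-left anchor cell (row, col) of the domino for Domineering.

PV length from [../X./XX/OO]: 3 plies

ply 1, O at ../X./XX/OO | (0,0)=+0→O./X./XX/OO*; (0,1)=-1→.O/X./XX/OO; (1,1)=-1→../XO/XX/OO
ply 2, X at O./X./XX/OO | (0,1)=+0→OX/X./XX/OO*; (1,1)=+0→O./XX/XX/OO
ply 3, O at OX/X./XX/OO | (1,1)=+0→OX/XO/XX/OO*
ply 4: OX/XO/XX/OO is terminal +0 (X); from ../X./XX/OO depth 6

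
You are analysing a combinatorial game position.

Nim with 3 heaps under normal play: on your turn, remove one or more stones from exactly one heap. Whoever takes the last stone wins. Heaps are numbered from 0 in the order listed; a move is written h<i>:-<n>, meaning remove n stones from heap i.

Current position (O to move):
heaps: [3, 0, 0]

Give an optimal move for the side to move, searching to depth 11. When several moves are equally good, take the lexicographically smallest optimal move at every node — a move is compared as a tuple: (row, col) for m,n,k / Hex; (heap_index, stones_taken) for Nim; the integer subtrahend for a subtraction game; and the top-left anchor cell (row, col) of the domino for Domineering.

ply 1, O at (3,0,0) | h0:-1=-1→(2,0,0); h0:-2=-1→(1,0,0); h0:-3=+1→(0,0,0)*
ply 2: (0,0,0) is terminal -1 (X); from (3,0,0) depth 11

O's best at [(3,0,0)]: h0:-3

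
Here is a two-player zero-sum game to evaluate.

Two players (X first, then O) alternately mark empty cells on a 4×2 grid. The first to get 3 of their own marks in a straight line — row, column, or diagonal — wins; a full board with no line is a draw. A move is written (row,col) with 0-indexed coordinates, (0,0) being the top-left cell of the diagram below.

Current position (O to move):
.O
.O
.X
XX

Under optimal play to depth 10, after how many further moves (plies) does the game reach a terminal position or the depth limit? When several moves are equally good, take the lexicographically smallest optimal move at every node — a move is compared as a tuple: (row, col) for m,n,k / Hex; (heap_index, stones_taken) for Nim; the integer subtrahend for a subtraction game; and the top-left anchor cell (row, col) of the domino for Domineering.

[.O/.O/.X/XX] O move#1: (0,0):+0/OO/.O/.X/XX*, (1,0):+0/.O/OO/.X/XX, (2,0):+0/.O/.O/OX/XX
[OO/.O/.X/XX] X move#2: (1,0):+0/OO/XO/.X/XX*, (2,0):+0/OO/.O/XX/XX
[OO/XO/.X/XX] O move#3: (2,0):+0/OO/XO/OX/XX*
[OO/XO/OX/XX] end (terminal +0, X#4); searched .O/.O/.X/XX to 10

PV length from [.O/.O/.X/XX]: 3 plies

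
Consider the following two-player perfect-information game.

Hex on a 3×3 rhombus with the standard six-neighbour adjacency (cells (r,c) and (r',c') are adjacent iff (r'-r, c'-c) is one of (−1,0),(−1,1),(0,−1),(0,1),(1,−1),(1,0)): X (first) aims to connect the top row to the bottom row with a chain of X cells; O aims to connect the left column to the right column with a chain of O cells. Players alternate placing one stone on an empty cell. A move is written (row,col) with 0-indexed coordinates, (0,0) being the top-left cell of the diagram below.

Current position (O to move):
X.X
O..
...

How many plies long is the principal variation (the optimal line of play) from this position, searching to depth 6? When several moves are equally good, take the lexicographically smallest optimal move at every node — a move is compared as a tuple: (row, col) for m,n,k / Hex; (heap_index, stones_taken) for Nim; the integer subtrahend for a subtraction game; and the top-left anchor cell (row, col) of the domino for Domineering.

PV length from [X.X/O../...]: 5 plies

[X.X/O../...] O move#1: (0,1):-1/XOX/O../..., (1,1):-1/X.X/OO./..., (1,2):-1/X.X/O.O/..., (2,0):-1/X.X/O../O.., (2,1):+1/X.X/O../.O.*, (2,2):-1/X.X/O../..O
[X.X/O../.O.] X move#2: (0,1):-1/XXX/O../.O.*, (1,1):-1/X.X/OX./.O., (1,2):-1/X.X/O.X/.O., (2,0):-1/X.X/O../XO., (2,2):-1/X.X/O../.OX
[XXX/O../.O.] O move#3: (1,1):+1/XXX/OO./.O.*, (1,2):+1/XXX/O.O/.O., (2,0):+1/XXX/O../OO., (2,2):+1/XXX/O../.OO
[XXX/OO./.O.] X move#4: (1,2):-1/XXX/OOX/.O.*, (2,0):-1/XXX/OO./XO., (2,2):-1/XXX/OO./.OX
[XXX/OOX/.O.] O move#5: (2,0):-1/XXX/OOX/OO., (2,2):+1/XXX/OOX/.OO*
[XXX/OOX/.OO] end (terminal -1, X#6); searched X.X/O../... to 6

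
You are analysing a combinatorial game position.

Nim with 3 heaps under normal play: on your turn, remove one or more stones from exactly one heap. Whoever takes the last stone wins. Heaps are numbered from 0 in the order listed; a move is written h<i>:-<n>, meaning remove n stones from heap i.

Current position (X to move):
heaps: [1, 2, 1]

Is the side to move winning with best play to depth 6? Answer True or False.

X winning at [(1,2,1)]: True

[(1,2,1)] X move#1: h0:-1:-1/(0,2,1), h1:-1:-1/(1,1,1), h1:-2:+1/(1,0,1)*, h2:-1:-1/(1,2,0)
[(1,0,1)] O move#2: h0:-1:-1/(0,0,1)*, h2:-1:-1/(1,0,0)
[(0,0,1)] X move#3: h2:-1:+1/(0,0,0)*
[(0,0,0)] end (terminal -1, O#4); searched (1,2,1) to 6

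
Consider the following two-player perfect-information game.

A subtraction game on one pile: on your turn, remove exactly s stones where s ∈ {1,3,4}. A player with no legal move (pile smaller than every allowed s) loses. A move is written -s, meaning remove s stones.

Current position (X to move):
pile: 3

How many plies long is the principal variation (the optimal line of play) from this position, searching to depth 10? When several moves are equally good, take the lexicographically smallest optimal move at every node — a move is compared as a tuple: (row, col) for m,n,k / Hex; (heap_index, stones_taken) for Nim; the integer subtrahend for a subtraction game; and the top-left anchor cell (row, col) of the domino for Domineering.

p1 X@[3]: -1[2]+1* -3[0]+1
p2 O@[2]: -1[1]-1*
p3 X@[1]: -1[0]+1*
p4 O@[0] terminal -1; root [3] d10

PV length from [3]: 3 plies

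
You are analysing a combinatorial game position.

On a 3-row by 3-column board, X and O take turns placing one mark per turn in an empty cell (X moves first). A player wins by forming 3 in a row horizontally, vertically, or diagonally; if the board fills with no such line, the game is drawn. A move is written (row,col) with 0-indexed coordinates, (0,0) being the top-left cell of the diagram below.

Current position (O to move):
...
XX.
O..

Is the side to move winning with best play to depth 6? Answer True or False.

O winning at [.../XX./O..]: False

[.../XX./O..] O move#1: (0,0):-1/O../XX./O.., (0,1):-1/.O./XX./O.., (0,2):-1/..O/XX./O.., (1,2):+0/.../XXO/O..*, (2,1):-1/.../XX./OO., (2,2):-1/.../XX./O.O
[.../XXO/O..] X move#2: (0,0):-1/X../XXO/O.., (0,1):+0/.X./XXO/O..*, (0,2):+0/..X/XXO/O.., (2,1):+0/.../XXO/OX., (2,2):+0/.../XXO/O.X
[.X./XXO/O..] O move#3: (0,0):-1/OX./XXO/O.., (0,2):-1/.XO/XXO/O.., (2,1):+0/.X./XXO/OO.*, (2,2):-1/.X./XXO/O.O
[.X./XXO/OO.] X move#4: (0,0):-1/XX./XXO/OO., (0,2):-1/.XX/XXO/OO., (2,2):+0/.X./XXO/OOX*
[.X./XXO/OOX] O move#5: (0,0):+0/OX./XXO/OOX*, (0,2):-1/.XO/XXO/OOX
[OX./XXO/OOX] X move#6: (0,2):+0/OXX/XXO/OOX*
[OXX/XXO/OOX] end (terminal +0, O#7); searched .../XX./O.. to 6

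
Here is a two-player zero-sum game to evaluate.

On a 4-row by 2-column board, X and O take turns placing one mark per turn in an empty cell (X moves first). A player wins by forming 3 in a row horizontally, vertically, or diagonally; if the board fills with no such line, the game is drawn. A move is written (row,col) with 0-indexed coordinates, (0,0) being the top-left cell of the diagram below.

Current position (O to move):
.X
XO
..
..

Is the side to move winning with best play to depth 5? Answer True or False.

ply 1, O at .X/XO/../.. | (0,0)=+0→OX/XO/../..*; (2,0)=+0→.X/XO/O./..; (2,1)=+0→.X/XO/.O/..; (3,0)=+0→.X/XO/../O.; (3,1)=+0→.X/XO/../.O
ply 2, X at OX/XO/../.. | (2,0)=+0→OX/XO/X./..*; (2,1)=+0→OX/XO/.X/..; (3,0)=+0→OX/XO/../X.; (3,1)=+0→OX/XO/../.X
ply 3, O at OX/XO/X./.. | (2,1)=-1→OX/XO/XO/..; (3,0)=+0→OX/XO/X./O.*; (3,1)=-1→OX/XO/X./.O
ply 4, X at OX/XO/X./O. | (2,1)=+0→OX/XO/XX/O.*; (3,1)=+0→OX/XO/X./OX
ply 5, O at OX/XO/XX/O. | (3,1)=+0→OX/XO/XX/OO*
ply 6: OX/XO/XX/OO is terminal +0 (X); from .X/XO/../.. depth 5

O winning at [.X/XO/../..]: False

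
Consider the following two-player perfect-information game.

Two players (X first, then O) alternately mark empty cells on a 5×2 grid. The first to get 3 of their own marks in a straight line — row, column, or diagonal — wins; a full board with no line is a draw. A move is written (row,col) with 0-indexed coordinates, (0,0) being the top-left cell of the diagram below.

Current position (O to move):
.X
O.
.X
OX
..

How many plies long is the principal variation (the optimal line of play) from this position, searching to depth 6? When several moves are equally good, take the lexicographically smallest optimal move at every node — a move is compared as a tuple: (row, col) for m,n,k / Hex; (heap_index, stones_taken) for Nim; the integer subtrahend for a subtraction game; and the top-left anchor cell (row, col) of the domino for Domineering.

[.X/O./.X/OX/..] O move#1: (0,0):-1/OX/O./.X/OX/.., (1,1):-1/.X/OO/.X/OX/.., (2,0):+1/.X/O./OX/OX/..*, (4,0):-1/.X/O./.X/OX/O., (4,1):-1/.X/O./.X/OX/.O
[.X/O./OX/OX/..] end (terminal -1, X#2); searched .X/O./.X/OX/.. to 6

PV length from [.X/O./.X/OX/..]: 1 ply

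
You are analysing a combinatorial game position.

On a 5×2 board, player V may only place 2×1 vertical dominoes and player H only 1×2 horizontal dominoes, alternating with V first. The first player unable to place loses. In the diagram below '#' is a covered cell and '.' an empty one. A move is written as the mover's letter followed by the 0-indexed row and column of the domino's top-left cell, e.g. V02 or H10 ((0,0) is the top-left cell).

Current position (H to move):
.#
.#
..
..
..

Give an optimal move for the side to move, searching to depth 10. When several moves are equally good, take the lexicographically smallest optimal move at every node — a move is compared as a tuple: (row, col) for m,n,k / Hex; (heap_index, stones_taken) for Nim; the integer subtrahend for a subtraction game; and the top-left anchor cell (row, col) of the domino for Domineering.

H's best at [.#/.#/../../..]: H30

ply 1, H at .#/.#/../../.. | H20=-1→.#/.#/##/../..; H30=+1→.#/.#/../##/..*; H40=-1→.#/.#/../../##
ply 2, V at .#/.#/../##/.. | V00=-1→##/##/../##/..*; V10=-1→.#/##/#./##/..
ply 3, H at ##/##/../##/.. | H20=+1→##/##/##/##/..*; H40=+1→##/##/../##/##
ply 4: ##/##/##/##/.. is terminal -1 (V); from .#/.#/../../.. depth 10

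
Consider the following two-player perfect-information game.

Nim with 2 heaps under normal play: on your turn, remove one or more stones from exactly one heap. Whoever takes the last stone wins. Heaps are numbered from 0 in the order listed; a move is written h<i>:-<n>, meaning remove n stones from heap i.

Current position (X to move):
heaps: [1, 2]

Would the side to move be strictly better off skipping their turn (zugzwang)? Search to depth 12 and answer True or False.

zugzwang((1,2), X) = False

p1 X@[(1,2)]: h0:-1[(0,2)]-1 h1:-1[(1,1)]+1* h1:-2[(1,0)]-1
p2 O@[(1,1)]: h0:-1[(0,1)]-1* h1:-1[(1,0)]-1
p3 X@[(0,1)]: h1:-1[(0,0)]+1*
p4 O@[(0,0)] terminal -1; root [(1,2)] d12
suppose X passes — search the same position with O to move:
pass> p1 O@[(1,2)]: h0:-1[(0,2)]-1 h1:-1[(1,1)]+1* h1:-2[(1,0)]-1
pass> p2 X@[(1,1)]: h0:-1[(0,1)]-1* h1:-1[(1,0)]-1
pass> p3 O@[(0,1)]: h1:-1[(0,0)]+1*
pass> p4 X@[(0,0)] terminal -1; root [(1,2)] d12
for X: play +1, pass -1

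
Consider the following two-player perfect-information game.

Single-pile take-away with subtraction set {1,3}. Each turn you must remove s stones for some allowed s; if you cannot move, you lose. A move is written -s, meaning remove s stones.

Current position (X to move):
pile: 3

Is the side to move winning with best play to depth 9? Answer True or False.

ply 1, X at 3 | -1=+1→2*; -3=+1→0
ply 2, O at 2 | -1=-1→1*
ply 3, X at 1 | -1=+1→0*
ply 4: 0 is terminal -1 (O); from 3 depth 9

X winning at [3]: True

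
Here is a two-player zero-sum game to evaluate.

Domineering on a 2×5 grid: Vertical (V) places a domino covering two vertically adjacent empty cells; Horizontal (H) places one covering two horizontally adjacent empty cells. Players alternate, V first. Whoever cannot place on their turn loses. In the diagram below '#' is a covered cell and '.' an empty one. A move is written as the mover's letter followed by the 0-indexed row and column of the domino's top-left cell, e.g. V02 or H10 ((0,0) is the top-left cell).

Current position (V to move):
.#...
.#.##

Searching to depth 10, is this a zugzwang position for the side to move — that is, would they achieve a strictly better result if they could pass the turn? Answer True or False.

zugzwang(.#.../.#.##, V) = False

p1 V@[.#.../.#.##]: V00[##.../##.##]-1 V02[.##../.####]+1*
p2 H@[.##../.####]: H03[.####/.####]-1*
p3 V@[.####/.####]: V00[#####/#####]+1*
p4 H@[#####/#####] terminal -1; root [.#.../.#.##] d10
if V skipped the turn, H would face:
~ p1 H@[.#.../.#.##]: H02[.###./.#.##]-1* H03[.#.##/.#.##]-1
~ p2 V@[.###./.#.##]: V00[####./##.##]+1*
~ p3 H@[####./##.##] terminal -1; root [.#.../.#.##] d10
compare (V): move=+1 vs pass=+1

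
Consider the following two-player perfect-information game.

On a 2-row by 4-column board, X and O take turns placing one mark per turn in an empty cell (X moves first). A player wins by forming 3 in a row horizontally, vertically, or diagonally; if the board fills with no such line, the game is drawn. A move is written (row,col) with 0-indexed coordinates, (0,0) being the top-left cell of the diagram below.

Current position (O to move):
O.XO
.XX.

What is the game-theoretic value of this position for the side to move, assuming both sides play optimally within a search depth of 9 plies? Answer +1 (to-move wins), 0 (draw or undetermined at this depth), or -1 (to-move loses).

value(O.XO/.XX., O) = -1

ply 1, O at O.XO/.XX. | (0,1)=-1→OOXO/.XX.*; (1,0)=-1→O.XO/OXX.; (1,3)=-1→O.XO/.XXO
ply 2, X at OOXO/.XX. | (1,0)=+1→OOXO/XXX.*; (1,3)=+1→OOXO/.XXX
ply 3: OOXO/XXX. is terminal -1 (O); from O.XO/.XX. depth 9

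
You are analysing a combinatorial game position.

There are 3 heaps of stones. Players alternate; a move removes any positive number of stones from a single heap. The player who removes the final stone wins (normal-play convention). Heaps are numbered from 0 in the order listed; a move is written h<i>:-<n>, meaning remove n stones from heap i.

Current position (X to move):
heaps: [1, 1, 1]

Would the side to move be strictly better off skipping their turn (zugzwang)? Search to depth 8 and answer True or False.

zugzwang((1,1,1), X) = False

p1 X@[(1,1,1)]: h0:-1[(0,1,1)]+1* h1:-1[(1,0,1)]+1 h2:-1[(1,1,0)]+1
p2 O@[(0,1,1)]: h1:-1[(0,0,1)]-1* h2:-1[(0,1,0)]-1
p3 X@[(0,0,1)]: h2:-1[(0,0,0)]+1*
p4 O@[(0,0,0)] terminal -1; root [(1,1,1)] d8
if X skipped the turn, O would face:
~ p1 O@[(1,1,1)]: h0:-1[(0,1,1)]+1* h1:-1[(1,0,1)]+1 h2:-1[(1,1,0)]+1
~ p2 X@[(0,1,1)]: h1:-1[(0,0,1)]-1* h2:-1[(0,1,0)]-1
~ p3 O@[(0,0,1)]: h2:-1[(0,0,0)]+1*
~ p4 X@[(0,0,0)] terminal -1; root [(1,1,1)] d8
compare (X): move=+1 vs pass=-1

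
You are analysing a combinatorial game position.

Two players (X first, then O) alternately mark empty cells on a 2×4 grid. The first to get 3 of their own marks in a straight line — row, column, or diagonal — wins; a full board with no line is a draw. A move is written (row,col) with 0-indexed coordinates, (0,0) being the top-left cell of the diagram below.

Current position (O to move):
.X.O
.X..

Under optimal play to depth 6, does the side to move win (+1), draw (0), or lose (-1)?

[.X.O/.X..] O move#1: (0,0):-1/OX.O/.X.., (0,2):-1/.XOO/.X.., (1,0):+0/.X.O/OX..*, (1,2):+0/.X.O/.XO., (1,3):+0/.X.O/.X.O
[.X.O/OX..] X move#2: (0,0):+0/XX.O/OX..*, (0,2):+0/.XXO/OX.., (1,2):+0/.X.O/OXX., (1,3):+0/.X.O/OX.X
[XX.O/OX..] O move#3: (0,2):+0/XXOO/OX..*, (1,2):-1/XX.O/OXO., (1,3):-1/XX.O/OX.O
[XXOO/OX..] X move#4: (1,2):+0/XXOO/OXX.*, (1,3):+0/XXOO/OX.X
[XXOO/OXX.] O move#5: (1,3):+0/XXOO/OXXO*
[XXOO/OXXO] end (terminal +0, X#6); searched .X.O/.X.. to 6

value(.X.O/.X.., O) = 0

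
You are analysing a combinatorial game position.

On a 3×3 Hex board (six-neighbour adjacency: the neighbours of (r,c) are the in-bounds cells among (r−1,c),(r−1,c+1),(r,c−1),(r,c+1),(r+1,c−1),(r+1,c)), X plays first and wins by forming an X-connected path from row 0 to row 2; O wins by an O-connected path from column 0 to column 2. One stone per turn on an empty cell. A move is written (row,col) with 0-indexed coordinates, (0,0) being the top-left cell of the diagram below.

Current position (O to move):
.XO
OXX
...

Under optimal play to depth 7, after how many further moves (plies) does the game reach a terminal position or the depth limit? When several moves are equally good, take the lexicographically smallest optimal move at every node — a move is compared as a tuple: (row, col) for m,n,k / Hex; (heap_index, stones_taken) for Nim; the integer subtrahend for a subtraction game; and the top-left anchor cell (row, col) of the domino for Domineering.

PV length from [.XO/OXX/...]: 2 plies

p1 O@[.XO/OXX/...]: (0,0)[OXO/OXX/...]-1* (2,0)[.XO/OXX/O..]-1 (2,1)[.XO/OXX/.O.]-1 (2,2)[.XO/OXX/..O]-1
p2 X@[OXO/OXX/...]: (2,0)[OXO/OXX/X..]+1* (2,1)[OXO/OXX/.X.]+1 (2,2)[OXO/OXX/..X]+1
p3 O@[OXO/OXX/X..] terminal -1; root [.XO/OXX/...] d7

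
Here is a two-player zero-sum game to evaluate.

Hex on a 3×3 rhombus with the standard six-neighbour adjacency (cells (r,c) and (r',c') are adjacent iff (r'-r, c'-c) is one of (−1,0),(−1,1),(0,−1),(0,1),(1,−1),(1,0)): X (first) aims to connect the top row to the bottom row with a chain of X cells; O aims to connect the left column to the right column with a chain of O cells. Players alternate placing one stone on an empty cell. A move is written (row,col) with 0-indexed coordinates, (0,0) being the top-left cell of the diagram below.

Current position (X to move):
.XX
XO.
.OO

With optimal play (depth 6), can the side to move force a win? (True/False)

p1 X@[.XX/XO./.OO]: (0,0)[XXX/XO./.OO]-1 (1,2)[.XX/XOX/.OO]-1 (2,0)[.XX/XO./XOO]+1*
p2 O@[.XX/XO./XOO] terminal -1; root [.XX/XO./.OO] d6

X winning at [.XX/XO./.OO]: True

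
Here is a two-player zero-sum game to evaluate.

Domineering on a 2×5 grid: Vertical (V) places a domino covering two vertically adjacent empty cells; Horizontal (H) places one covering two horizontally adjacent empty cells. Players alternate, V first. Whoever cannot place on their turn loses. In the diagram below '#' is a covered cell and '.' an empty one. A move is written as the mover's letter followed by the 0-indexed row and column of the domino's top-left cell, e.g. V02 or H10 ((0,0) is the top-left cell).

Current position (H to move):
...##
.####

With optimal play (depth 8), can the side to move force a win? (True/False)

p1 H@[...##/.####]: H00[##.##/.####]+1* H01[.####/.####]-1
p2 V@[##.##/.####] terminal -1; root [...##/.####] d8

H winning at [...##/.####]: True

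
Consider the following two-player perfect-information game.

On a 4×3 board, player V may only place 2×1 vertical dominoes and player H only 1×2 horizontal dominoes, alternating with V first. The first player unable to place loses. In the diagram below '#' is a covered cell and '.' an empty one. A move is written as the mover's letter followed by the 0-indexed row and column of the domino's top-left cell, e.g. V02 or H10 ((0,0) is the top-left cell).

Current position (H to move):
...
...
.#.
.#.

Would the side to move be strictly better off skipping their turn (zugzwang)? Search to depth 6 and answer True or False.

ply 1, H at .../.../.#./.#. | H00=-1→##./.../.#./.#.*; H01=-1→.##/.../.#./.#.; H10=-1→.../##./.#./.#.; H11=-1→.../.##/.#./.#.
ply 2, V at ##./.../.#./.#. | V02=+1→###/..#/.#./.#.*; V10=+1→##./#../##./.#.; V12=+1→##./..#/.##/.#.; V20=+1→##./.../##./##.; V22=+1→##./.../.##/.##
ply 3, H at ###/..#/.#./.#. | H10=-1→###/###/.#./.#.*
ply 4, V at ###/###/.#./.#. | V20=+1→###/###/##./##.*; V22=+1→###/###/.##/.##
ply 5: ###/###/##./##. is terminal -1 (H); from .../.../.#./.#. depth 6
pass branch (V moves first from the same position):
  | ply 1, V at .../.../.#./.#. | V00=+1→#../#../.#./.#.*; V01=+1→.#./.#./.#./.#.; V02=+1→..#/..#/.#./.#.; V10=-1→.../#../##./.#.; V12=-1→.../..#/.##/.#.; V20=+1→.../.../##./##.; V22=+1→.../.../.##/.##
  | ply 2, H at #../#../.#./.#. | H01=-1→###/#../.#./.#.*; H11=-1→#../###/.#./.#.
  | ply 3, V at ###/#../.#./.#. | V12=+1→###/#.#/.##/.#.*; V20=+1→###/#../##./##.; V22=+1→###/#../.##/.##
  | ply 4: ###/#.#/.##/.#. is terminal -1 (H); from .../.../.#./.#. depth 6
H moving scores -1; H passing scores -1

zugzwang(.../.../.#./.#., H) = False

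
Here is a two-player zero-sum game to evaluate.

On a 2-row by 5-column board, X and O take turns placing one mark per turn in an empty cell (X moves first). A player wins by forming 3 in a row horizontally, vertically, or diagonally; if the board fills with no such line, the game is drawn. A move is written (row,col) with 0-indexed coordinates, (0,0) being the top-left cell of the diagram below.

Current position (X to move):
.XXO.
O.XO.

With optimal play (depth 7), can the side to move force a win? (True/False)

[.XXO./O.XO.] X move#1: (0,0):+1/XXXO./O.XO.*, (0,4):+0/.XXOX/O.XO., (1,1):+0/.XXO./OXXO., (1,4):+0/.XXO./O.XOX
[XXXO./O.XO.] end (terminal -1, O#2); searched .XXO./O.XO. to 7

X winning at [.XXO./O.XO.]: True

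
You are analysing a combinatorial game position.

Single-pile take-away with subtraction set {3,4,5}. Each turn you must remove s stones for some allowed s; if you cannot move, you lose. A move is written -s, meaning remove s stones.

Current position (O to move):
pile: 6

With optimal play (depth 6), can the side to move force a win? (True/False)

ply 1, O at 6 | -3=-1→3; -4=+1→2*; -5=+1→1
ply 2: 2 is terminal -1 (X); from 6 depth 6

O winning at [6]: True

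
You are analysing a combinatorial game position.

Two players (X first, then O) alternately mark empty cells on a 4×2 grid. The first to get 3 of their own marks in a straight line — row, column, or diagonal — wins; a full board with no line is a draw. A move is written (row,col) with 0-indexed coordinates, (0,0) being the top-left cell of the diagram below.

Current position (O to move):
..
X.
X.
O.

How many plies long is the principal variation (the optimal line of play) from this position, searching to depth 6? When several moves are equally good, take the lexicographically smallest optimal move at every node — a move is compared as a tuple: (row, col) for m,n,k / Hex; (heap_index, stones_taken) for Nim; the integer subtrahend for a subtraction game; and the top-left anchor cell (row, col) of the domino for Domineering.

[../X./X./O.] O move#1: (0,0):+0/O./X./X./O.*, (0,1):-1/.O/X./X./O., (1,1):-1/../XO/X./O., (2,1):-1/../X./XO/O., (3,1):-1/../X./X./OO
[O./X./X./O.] X move#2: (0,1):+0/OX/X./X./O.*, (1,1):+0/O./XX/X./O., (2,1):+0/O./X./XX/O., (3,1):+0/O./X./X./OX
[OX/X./X./O.] O move#3: (1,1):+0/OX/XO/X./O.*, (2,1):+0/OX/X./XO/O., (3,1):+0/OX/X./X./OO
[OX/XO/X./O.] X move#4: (2,1):+0/OX/XO/XX/O.*, (3,1):+0/OX/XO/X./OX
[OX/XO/XX/O.] O move#5: (3,1):+0/OX/XO/XX/OO*
[OX/XO/XX/OO] end (terminal +0, X#6); searched ../X./X./O. to 6

PV length from [../X./X./O.]: 5 plies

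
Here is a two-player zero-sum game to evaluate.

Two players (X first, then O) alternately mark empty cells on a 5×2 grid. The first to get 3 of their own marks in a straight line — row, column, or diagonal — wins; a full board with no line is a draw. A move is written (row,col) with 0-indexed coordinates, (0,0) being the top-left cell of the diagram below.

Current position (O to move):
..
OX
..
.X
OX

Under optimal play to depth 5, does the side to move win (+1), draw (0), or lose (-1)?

[../OX/../.X/OX] O move#1: (0,0):-1/O./OX/../.X/OX, (0,1):-1/.O/OX/../.X/OX, (2,0):-1/../OX/O./.X/OX, (2,1):+0/../OX/.O/.X/OX*, (3,0):-1/../OX/../OX/OX
[../OX/.O/.X/OX] X move#2: (0,0):+0/X./OX/.O/.X/OX*, (0,1):-1/.X/OX/.O/.X/OX, (2,0):+0/../OX/XO/.X/OX, (3,0):+0/../OX/.O/XX/OX
[X./OX/.O/.X/OX] O move#3: (0,1):+0/XO/OX/.O/.X/OX*, (2,0):+0/X./OX/OO/.X/OX, (3,0):+0/X./OX/.O/OX/OX
[XO/OX/.O/.X/OX] X move#4: (2,0):+0/XO/OX/XO/.X/OX*, (3,0):+0/XO/OX/.O/XX/OX
[XO/OX/XO/.X/OX] O move#5: (3,0):+0/XO/OX/XO/OX/OX*
[XO/OX/XO/OX/OX] end (terminal +0, X#6); searched ../OX/../.X/OX to 5

value(../OX/../.X/OX, O) = 0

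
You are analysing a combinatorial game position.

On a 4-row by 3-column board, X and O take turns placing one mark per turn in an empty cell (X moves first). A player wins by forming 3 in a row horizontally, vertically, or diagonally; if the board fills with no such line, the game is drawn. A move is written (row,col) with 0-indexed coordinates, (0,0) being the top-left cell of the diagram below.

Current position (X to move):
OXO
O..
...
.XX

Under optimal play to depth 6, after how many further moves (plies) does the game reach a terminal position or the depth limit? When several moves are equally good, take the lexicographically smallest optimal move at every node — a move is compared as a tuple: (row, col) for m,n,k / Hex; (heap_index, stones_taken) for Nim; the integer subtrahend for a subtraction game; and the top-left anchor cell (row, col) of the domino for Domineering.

[OXO/O../.../.XX] X move#1: (1,1):-1/OXO/OX./.../.XX, (1,2):-1/OXO/O.X/.../.XX, (2,0):+1/OXO/O../X../.XX*, (2,1):-1/OXO/O../.X./.XX, (2,2):-1/OXO/O../..X/.XX, (3,0):+1/OXO/O../.../XXX
[OXO/O../X../.XX] O move#2: (1,1):-1/OXO/OO./X../.XX*, (1,2):-1/OXO/O.O/X../.XX, (2,1):-1/OXO/O../XO./.XX, (2,2):-1/OXO/O../X.O/.XX, (3,0):-1/OXO/O../X../OXX
[OXO/OO./X../.XX] X move#3: (1,2):-1/OXO/OOX/X../.XX, (2,1):-1/OXO/OO./XX./.XX, (2,2):-1/OXO/OO./X.X/.XX, (3,0):+1/OXO/OO./X../XXX*
[OXO/OO./X../XXX] end (terminal -1, O#4); searched OXO/O../.../.XX to 6

PV length from [OXO/O../.../.XX]: 3 plies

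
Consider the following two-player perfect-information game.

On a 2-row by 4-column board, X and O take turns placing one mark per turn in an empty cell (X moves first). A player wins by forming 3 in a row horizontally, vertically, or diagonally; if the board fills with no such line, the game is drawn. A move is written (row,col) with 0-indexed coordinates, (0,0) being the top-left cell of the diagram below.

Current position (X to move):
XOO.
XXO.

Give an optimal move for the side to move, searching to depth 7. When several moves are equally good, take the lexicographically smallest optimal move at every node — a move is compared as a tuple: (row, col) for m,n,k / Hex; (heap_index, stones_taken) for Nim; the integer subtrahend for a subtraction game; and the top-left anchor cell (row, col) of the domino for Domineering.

X's best at [XOO./XXO.]: (0,3)

p1 X@[XOO./XXO.]: (0,3)[XOOX/XXO.]+0* (1,3)[XOO./XXOX]-1
p2 O@[XOOX/XXO.]: (1,3)[XOOX/XXOO]+0*
p3 X@[XOOX/XXOO] terminal +0; root [XOO./XXO.] d7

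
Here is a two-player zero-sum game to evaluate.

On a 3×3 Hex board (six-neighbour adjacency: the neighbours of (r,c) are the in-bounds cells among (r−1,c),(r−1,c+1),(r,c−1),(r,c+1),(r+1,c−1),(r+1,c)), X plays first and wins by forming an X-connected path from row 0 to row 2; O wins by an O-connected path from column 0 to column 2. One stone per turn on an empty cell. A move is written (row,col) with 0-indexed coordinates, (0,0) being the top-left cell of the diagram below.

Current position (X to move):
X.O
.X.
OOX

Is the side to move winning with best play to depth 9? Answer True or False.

[X.O/.X./OOX] X move#1: (0,1):-1/XXO/.X./OOX, (1,0):-1/X.O/XX./OOX, (1,2):+1/X.O/.XX/OOX*
[X.O/.XX/OOX] O move#2: (0,1):-1/XOO/.XX/OOX*, (1,0):-1/X.O/OXX/OOX
[XOO/.XX/OOX] X move#3: (1,0):+1/XOO/XXX/OOX*
[XOO/XXX/OOX] end (terminal -1, O#4); searched X.O/.X./OOX to 9

X winning at [X.O/.X./OOX]: True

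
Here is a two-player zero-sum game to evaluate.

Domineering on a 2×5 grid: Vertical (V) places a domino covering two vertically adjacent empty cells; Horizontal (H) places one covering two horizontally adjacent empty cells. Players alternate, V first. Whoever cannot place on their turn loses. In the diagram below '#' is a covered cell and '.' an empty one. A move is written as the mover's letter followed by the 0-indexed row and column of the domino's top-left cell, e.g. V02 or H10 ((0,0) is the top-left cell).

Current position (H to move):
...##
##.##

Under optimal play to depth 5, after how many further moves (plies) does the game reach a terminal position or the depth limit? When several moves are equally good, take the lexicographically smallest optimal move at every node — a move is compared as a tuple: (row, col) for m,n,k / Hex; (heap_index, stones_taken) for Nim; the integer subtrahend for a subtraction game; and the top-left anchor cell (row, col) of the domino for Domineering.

[...##/##.##] H move#1: H00:-1/##.##/##.##, H01:+1/.####/##.##*
[.####/##.##] end (terminal -1, V#2); searched ...##/##.## to 5

PV length from [...##/##.##]: 1 ply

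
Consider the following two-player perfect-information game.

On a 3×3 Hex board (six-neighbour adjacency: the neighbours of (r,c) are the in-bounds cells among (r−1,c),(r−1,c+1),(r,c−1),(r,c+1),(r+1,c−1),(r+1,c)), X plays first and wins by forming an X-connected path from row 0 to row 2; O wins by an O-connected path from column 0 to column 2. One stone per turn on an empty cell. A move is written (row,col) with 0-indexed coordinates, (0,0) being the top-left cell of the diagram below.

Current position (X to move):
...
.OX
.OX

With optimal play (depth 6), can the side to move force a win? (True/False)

ply 1, X at .../.OX/.OX | (0,0)=-1→X../.OX/.OX; (0,1)=-1→.X./.OX/.OX; (0,2)=+1→..X/.OX/.OX*; (1,0)=+1→.../XOX/.OX; (2,0)=+1→.../.OX/XOX
ply 2: ..X/.OX/.OX is terminal -1 (O); from .../.OX/.OX depth 6

X winning at [.../.OX/.OX]: True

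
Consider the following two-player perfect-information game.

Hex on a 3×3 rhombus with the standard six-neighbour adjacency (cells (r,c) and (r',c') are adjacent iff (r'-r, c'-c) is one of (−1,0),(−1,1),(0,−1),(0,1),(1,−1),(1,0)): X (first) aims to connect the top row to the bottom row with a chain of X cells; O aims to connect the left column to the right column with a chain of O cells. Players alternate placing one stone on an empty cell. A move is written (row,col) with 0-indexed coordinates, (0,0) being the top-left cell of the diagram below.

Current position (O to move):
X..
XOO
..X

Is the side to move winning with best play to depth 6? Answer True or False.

O winning at [X../XOO/..X]: True

ply 1, O at X../XOO/..X | (0,1)=-1→XO./XOO/..X; (0,2)=-1→X.O/XOO/..X; (2,0)=+1→X../XOO/O.X*; (2,1)=-1→X../XOO/.OX
ply 2: X../XOO/O.X is terminal -1 (X); from X../XOO/..X depth 6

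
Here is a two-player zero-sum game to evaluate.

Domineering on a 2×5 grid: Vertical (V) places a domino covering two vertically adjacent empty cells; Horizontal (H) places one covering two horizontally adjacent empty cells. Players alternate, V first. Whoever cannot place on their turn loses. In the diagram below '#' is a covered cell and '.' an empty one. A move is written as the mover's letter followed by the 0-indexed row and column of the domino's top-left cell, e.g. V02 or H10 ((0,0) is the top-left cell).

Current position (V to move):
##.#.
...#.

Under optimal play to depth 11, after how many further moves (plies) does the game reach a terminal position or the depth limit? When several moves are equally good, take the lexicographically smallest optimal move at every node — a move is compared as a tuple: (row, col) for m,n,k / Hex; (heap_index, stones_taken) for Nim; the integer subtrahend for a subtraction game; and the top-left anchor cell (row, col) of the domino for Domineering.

PV length from [##.#./...#.]: 3 plies

[##.#./...#.] V move#1: V02:+1/####./..##.*, V04:-1/##.##/...##
[####./..##.] H move#2: H10:-1/####./####.*
[####./####.] V move#3: V04:+1/#####/#####*
[#####/#####] end (terminal -1, H#4); searched ##.#./...#. to 11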